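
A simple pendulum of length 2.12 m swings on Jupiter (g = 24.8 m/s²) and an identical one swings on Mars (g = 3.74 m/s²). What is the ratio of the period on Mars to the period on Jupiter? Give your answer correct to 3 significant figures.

2.58

T ∝ 1/√g, so T₂/T₁ = √(g₁/g₂) = √(24.8/3.74) = 2.58.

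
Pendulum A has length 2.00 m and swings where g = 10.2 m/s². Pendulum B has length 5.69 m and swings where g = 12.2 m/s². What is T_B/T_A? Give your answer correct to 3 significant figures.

T = 2π√(L/g), so T_B/T_A = √((L_B/g_B)/(L_A/g_A)) = √((5.69/12.2)/(2.00/10.2)) = 1.54.

1.54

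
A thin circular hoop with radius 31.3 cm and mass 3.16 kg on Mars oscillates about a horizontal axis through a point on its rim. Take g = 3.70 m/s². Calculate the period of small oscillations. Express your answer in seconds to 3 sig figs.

I_cm = mr² = 0.3096 kg·m². The pivot is at distance d = 0.313 m from the centre of mass.
By the parallel-axis theorem, I = I_cm + md² = 0.3096 + 0.3096 = 0.6192 kg·m².
T = 2π√(I/(mgd)) = 2π√(0.6192/(3.16 × 3.70 × 0.313)) = 2.58 s.

2.58 s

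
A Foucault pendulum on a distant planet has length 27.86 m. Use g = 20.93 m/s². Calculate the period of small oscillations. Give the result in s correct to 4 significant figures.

7.249 s

T = 2π√(L/g) = 2π√(27.86/20.93) = 2π × 1.1537 = 7.249 s.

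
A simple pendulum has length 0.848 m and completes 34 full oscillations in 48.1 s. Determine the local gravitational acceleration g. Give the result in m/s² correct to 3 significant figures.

16.7 m/s²

T = 48.1/34 = 1.415 s.
From T = 2π√(L/g), g = 4π²L/T² = 4π² × 0.848/1.415² = 16.7 m/s².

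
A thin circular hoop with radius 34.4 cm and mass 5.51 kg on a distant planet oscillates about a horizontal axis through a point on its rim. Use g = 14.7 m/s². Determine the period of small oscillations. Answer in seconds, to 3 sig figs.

1.36 s

I_cm = mr² = 0.6520 kg·m². The pivot is at distance d = 0.344 m from the centre of mass.
By the parallel-axis theorem, I = I_cm + md² = 0.6520 + 0.6520 = 1.304 kg·m².
T = 2π√(I/(mgd)) = 2π√(1.304/(5.51 × 14.7 × 0.344)) = 1.36 s.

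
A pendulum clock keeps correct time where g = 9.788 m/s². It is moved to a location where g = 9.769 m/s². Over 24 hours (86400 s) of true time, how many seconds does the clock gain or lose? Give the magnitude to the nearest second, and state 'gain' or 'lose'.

lose 84 s

The clock's period scales as T ∝ 1/√g, so T'/T = √(9.788/9.769) = 1.00097.
In 86400 s of true time the clock registers 86400/1.00097 = 86316.1 s, so it loses 84 s.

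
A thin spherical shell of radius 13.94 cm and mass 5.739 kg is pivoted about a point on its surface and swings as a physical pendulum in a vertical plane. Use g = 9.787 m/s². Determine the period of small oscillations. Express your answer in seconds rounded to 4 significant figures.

0.9681 s

I_cm = (2/3)mr² = 0.074348 kg·m². The pivot is at distance d = 0.1394 m from the centre of mass.
By the parallel-axis theorem, I = I_cm + md² = 0.074348 + 0.11152 = 0.18587 kg·m².
T = 2π√(I/(mgd)) = 2π√(0.18587/(5.739 × 9.787 × 0.1394)) = 0.9681 s.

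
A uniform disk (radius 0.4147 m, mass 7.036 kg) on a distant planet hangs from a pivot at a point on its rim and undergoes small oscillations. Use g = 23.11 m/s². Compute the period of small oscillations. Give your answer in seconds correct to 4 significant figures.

I_cm = ½mr² = 0.60501 kg·m². The pivot is at distance d = 0.4147 m from the centre of mass.
By the parallel-axis theorem, I = I_cm + md² = 0.60501 + 1.2100 = 1.8150 kg·m².
T = 2π√(I/(mgd)) = 2π√(1.8150/(7.036 × 23.11 × 0.4147)) = 1.031 s.

1.031 s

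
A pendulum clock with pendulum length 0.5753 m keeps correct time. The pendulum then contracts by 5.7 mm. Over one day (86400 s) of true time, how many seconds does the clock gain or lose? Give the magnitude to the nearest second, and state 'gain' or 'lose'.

gain 431 s

T ∝ √L, so T'/T = √(0.56960/0.5753) = 0.995034.
In 86400 s of true time the clock registers 86400/0.995034 = 86831.2 s, so it gains 431 s.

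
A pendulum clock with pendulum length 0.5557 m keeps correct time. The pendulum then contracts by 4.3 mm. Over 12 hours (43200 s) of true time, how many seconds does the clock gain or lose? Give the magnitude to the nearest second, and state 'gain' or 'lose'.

T ∝ √L, so T'/T = √(0.55140/0.5557) = 0.996123.
In 43200 s of true time the clock registers 43200/0.996123 = 43368.1 s, so it gains 168 s.

gain 168 s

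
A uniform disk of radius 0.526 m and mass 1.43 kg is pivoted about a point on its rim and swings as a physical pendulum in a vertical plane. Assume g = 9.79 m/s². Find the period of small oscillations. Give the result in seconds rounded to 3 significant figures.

1.78 s

I_cm = ½mr² = 0.1978 kg·m². The pivot is at distance d = 0.526 m from the centre of mass.
By the parallel-axis theorem, I = I_cm + md² = 0.1978 + 0.3956 = 0.5935 kg·m².
T = 2π√(I/(mgd)) = 2π√(0.5935/(1.43 × 9.79 × 0.526)) = 1.78 s.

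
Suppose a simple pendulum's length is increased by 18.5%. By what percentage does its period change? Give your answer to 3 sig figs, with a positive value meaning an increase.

T ∝ √L, so T'/T = √(1.185) = 1.089.
Percentage change in T = (1.089 − 1) × 100% = 8.86%.

8.86%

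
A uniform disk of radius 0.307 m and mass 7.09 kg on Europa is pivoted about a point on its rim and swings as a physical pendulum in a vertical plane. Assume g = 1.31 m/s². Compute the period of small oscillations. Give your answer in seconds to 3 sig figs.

I_cm = ½mr² = 0.3341 kg·m². The pivot is at distance d = 0.307 m from the centre of mass.
By the parallel-axis theorem, I = I_cm + md² = 0.3341 + 0.6682 = 1.002 kg·m².
T = 2π√(I/(mgd)) = 2π√(1.002/(7.09 × 1.31 × 0.307)) = 3.73 s.

3.73 s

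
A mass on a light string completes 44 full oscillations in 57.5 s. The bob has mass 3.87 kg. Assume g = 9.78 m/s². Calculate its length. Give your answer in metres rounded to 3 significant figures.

T = 57.5/44 = 1.307 s.
From T = 2π√(L/g), L = gT²/(4π²) = 9.78 × 1.307²/(4π²) = 0.423 m.

0.423 m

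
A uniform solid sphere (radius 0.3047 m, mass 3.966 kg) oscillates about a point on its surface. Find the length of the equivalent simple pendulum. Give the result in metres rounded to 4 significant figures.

0.4266 m

The equivalent simple-pendulum length is L_eq = I/(md), where I is about the pivot and d = 0.30470 m.
I_cm = (2/5)mR² = 0.14728 kg·m², so I = I_cm + md² = 0.14728 + 0.36821 = 0.51550 kg·m².
L_eq = 0.51550/(3.966 × 0.30470) = 0.4266 m.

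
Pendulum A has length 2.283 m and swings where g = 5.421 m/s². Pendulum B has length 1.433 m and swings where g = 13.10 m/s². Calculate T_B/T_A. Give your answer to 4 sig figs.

T = 2π√(L/g), so T_B/T_A = √((L_B/g_B)/(L_A/g_A)) = √((1.433/13.10)/(2.283/5.421)) = 0.5097.

0.5097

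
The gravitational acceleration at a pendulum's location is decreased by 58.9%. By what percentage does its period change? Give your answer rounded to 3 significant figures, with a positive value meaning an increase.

56.0%

T ∝ 1/√g, so T'/T = 1/√(0.4110) = 1.560.
Percentage change in T = (1.560 − 1) × 100% = 56.0%.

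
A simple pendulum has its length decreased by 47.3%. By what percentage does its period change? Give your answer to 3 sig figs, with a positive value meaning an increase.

-27.4%

T ∝ √L, so T'/T = √(0.5270) = 0.7259.
Percentage change in T = (0.7259 − 1) × 100% = -27.4%.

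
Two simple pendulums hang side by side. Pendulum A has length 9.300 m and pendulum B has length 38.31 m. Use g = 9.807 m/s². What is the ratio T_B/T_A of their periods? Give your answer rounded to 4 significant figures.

2.030

T ∝ √L, so T_B/T_A = √(L_B/L_A) = √(38.31/9.300) = 2.030.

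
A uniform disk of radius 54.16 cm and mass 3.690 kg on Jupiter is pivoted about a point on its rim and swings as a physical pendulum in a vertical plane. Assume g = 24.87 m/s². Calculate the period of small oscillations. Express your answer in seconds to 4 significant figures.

I_cm = ½mr² = 0.54119 kg·m². The pivot is at distance d = 0.5416 m from the centre of mass.
By the parallel-axis theorem, I = I_cm + md² = 0.54119 + 1.0824 = 1.6236 kg·m².
T = 2π√(I/(mgd)) = 2π√(1.6236/(3.690 × 24.87 × 0.5416)) = 1.136 s.

1.136 s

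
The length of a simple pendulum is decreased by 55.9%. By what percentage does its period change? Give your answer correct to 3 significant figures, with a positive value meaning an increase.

-33.6%

T ∝ √L, so T'/T = √(0.4410) = 0.6641.
Percentage change in T = (0.6641 − 1) × 100% = -33.6%.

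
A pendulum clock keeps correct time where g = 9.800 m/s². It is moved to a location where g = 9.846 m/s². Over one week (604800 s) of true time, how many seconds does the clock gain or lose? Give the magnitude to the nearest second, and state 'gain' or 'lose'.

gain 1418 s

The clock's period scales as T ∝ 1/√g, so T'/T = √(9.800/9.846) = 0.997661.
In 604800 s of true time the clock registers 604800/0.997661 = 606217.8 s, so it gains 1418 s.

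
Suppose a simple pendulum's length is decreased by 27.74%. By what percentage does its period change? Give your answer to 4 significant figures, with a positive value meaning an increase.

-14.99%

T ∝ √L, so T'/T = √(0.72260) = 0.85006.
Percentage change in T = (0.85006 − 1) × 100% = -14.99%.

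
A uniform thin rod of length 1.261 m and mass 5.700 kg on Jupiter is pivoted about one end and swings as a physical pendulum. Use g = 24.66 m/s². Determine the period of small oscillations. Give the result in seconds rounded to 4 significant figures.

1.160 s

For a physical pendulum T = 2π√(I/(mgd)), with d = 0.63050 m from pivot to centre of mass.
I_cm = mL²/12 = 5.700 × 1.261²/12 = 0.75531 kg·m²; I = I_cm + md² = 0.75531 + 5.700 × 0.63050² = 3.0212 kg·m².
T = 2π√(3.0212/(5.700 × 24.66 × 0.63050)) = 1.160 s.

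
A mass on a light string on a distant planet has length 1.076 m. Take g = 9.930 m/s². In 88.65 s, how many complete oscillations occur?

T = 2π√(L/g) = 2π√(1.076/9.930) = 2.0683 s.
Number of complete oscillations = ⌊88.65/2.0683⌋ = ⌊42.861⌋ = 42.

42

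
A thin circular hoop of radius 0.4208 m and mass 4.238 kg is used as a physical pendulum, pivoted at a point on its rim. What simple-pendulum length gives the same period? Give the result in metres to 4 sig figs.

The equivalent simple-pendulum length is L_eq = I/(md), where I is about the pivot and d = 0.42080 m.
I_cm = mR² = 0.75043 kg·m², so I = I_cm + md² = 0.75043 + 0.75043 = 1.5009 kg·m².
L_eq = 1.5009/(4.238 × 0.42080) = 0.8416 m.

0.8416 m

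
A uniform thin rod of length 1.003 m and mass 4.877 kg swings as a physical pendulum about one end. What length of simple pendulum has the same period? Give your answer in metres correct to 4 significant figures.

The equivalent simple-pendulum length is L_eq = I/(md), where I is about the pivot and d = 0.50150 m.
I_cm = (1/12)mL² = 0.40886 kg·m², so I = I_cm + md² = 0.40886 + 1.2266 = 1.6354 kg·m².
L_eq = 1.6354/(4.877 × 0.50150) = 0.6687 m.

0.6687 m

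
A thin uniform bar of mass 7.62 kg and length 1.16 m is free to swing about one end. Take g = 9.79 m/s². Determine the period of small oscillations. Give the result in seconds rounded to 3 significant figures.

1.77 s

For a physical pendulum T = 2π√(I/(mgd)), with d = 0.5800 m from pivot to centre of mass.
I_cm = mL²/12 = 7.62 × 1.16²/12 = 0.8545 kg·m²; I = I_cm + md² = 0.8545 + 7.62 × 0.5800² = 3.418 kg·m².
T = 2π√(3.418/(7.62 × 9.79 × 0.5800)) = 1.77 s.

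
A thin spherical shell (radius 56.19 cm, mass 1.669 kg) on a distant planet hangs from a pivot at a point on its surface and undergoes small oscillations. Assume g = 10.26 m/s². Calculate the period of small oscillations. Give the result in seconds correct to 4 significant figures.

I_cm = (2/3)mr² = 0.35130 kg·m². The pivot is at distance d = 0.5619 m from the centre of mass.
By the parallel-axis theorem, I = I_cm + md² = 0.35130 + 0.52696 = 0.87826 kg·m².
T = 2π√(I/(mgd)) = 2π√(0.87826/(1.669 × 10.26 × 0.5619)) = 1.898 s.

1.898 s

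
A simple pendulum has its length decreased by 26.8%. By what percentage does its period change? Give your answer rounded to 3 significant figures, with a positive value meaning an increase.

T ∝ √L, so T'/T = √(0.7320) = 0.8556.
Percentage change in T = (0.8556 − 1) × 100% = -14.4%.

-14.4%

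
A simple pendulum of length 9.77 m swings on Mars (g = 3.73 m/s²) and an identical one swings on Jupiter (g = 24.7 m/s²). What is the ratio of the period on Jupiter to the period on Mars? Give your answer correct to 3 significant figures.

T ∝ 1/√g, so T₂/T₁ = √(g₁/g₂) = √(3.73/24.7) = 0.389.

0.389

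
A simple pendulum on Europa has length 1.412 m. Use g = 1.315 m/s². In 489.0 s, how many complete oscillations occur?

75

T = 2π√(L/g) = 2π√(1.412/1.315) = 6.5108 s.
Number of complete oscillations = ⌊489.0/6.5108⌋ = ⌊75.106⌋ = 75.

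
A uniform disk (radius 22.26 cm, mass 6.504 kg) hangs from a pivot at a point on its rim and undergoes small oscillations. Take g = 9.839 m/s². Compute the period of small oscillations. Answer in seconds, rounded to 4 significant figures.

I_cm = ½mr² = 0.16114 kg·m². The pivot is at distance d = 0.2226 m from the centre of mass.
By the parallel-axis theorem, I = I_cm + md² = 0.16114 + 0.32228 = 0.48342 kg·m².
T = 2π√(I/(mgd)) = 2π√(0.48342/(6.504 × 9.839 × 0.2226)) = 1.157 s.

1.157 s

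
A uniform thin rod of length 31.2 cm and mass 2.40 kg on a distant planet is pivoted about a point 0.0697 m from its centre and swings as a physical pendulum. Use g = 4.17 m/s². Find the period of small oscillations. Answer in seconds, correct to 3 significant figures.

For a physical pendulum T = 2π√(I/(mgd)), with d = 0.06970 m from pivot to centre of mass.
I_cm = mL²/12 = 2.40 × 0.312²/12 = 0.01947 kg·m²; I = I_cm + md² = 0.01947 + 2.40 × 0.06970² = 0.03113 kg·m².
T = 2π√(0.03113/(2.40 × 4.17 × 0.06970)) = 1.33 s.

1.33 s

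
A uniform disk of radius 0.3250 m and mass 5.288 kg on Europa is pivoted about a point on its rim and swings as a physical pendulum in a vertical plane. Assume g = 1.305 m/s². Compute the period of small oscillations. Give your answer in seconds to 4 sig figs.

I_cm = ½mr² = 0.27927 kg·m². The pivot is at distance d = 0.3250 m from the centre of mass.
By the parallel-axis theorem, I = I_cm + md² = 0.27927 + 0.55855 = 0.83782 kg·m².
T = 2π√(I/(mgd)) = 2π√(0.83782/(5.288 × 1.305 × 0.3250)) = 3.840 s.

3.840 s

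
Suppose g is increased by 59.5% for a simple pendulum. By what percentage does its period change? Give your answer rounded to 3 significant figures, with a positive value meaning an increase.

-20.8%

T ∝ 1/√g, so T'/T = 1/√(1.595) = 0.7918.
Percentage change in T = (0.7918 − 1) × 100% = -20.8%.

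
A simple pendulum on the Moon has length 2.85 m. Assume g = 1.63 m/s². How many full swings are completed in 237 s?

T = 2π√(L/g) = 2π√(2.85/1.63) = 8.308 s.
Number of complete oscillations = ⌊237/8.308⌋ = ⌊28.53⌋ = 28.

28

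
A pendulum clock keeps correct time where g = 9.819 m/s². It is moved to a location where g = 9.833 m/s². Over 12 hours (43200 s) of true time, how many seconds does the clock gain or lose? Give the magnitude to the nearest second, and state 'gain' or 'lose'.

gain 31 s

The clock's period scales as T ∝ 1/√g, so T'/T = √(9.819/9.833) = 0.999288.
In 43200 s of true time the clock registers 43200/0.999288 = 43230.8 s, so it gains 31 s.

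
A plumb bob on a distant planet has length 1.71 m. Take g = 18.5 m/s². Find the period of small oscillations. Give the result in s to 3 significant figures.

T = 2π√(L/g) = 2π√(1.71/18.5) = 2π × 0.3040 = 1.91 s.

1.91 s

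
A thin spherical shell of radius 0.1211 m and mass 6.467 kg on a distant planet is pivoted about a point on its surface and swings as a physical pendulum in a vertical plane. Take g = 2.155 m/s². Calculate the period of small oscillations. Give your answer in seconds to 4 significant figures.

1.923 s

I_cm = (2/3)mr² = 0.063227 kg·m². The pivot is at distance d = 0.1211 m from the centre of mass.
By the parallel-axis theorem, I = I_cm + md² = 0.063227 + 0.094840 = 0.15807 kg·m².
T = 2π√(I/(mgd)) = 2π√(0.15807/(6.467 × 2.155 × 0.1211)) = 1.923 s.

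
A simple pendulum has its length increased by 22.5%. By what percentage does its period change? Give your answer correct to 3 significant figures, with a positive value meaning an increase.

T ∝ √L, so T'/T = √(1.225) = 1.107.
Percentage change in T = (1.107 − 1) × 100% = 10.7%.

10.7%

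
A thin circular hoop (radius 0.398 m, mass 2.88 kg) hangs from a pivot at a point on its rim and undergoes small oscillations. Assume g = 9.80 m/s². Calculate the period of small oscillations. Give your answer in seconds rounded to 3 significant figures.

1.79 s

I_cm = mr² = 0.4562 kg·m². The pivot is at distance d = 0.398 m from the centre of mass.
By the parallel-axis theorem, I = I_cm + md² = 0.4562 + 0.4562 = 0.9124 kg·m².
T = 2π√(I/(mgd)) = 2π√(0.9124/(2.88 × 9.80 × 0.398)) = 1.79 s.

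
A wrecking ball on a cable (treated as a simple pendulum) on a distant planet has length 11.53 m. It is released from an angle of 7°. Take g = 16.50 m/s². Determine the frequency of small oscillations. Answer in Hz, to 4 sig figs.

T = 2π√(L/g) = 2π√(11.53/16.50) = 5.2523 s, so f = 1/T = 0.1904 Hz.

0.1904 Hz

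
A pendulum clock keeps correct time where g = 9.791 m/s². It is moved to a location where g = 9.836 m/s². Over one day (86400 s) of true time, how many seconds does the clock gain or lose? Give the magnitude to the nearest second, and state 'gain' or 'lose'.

The clock's period scales as T ∝ 1/√g, so T'/T = √(9.791/9.836) = 0.997710.
In 86400 s of true time the clock registers 86400/0.997710 = 86598.3 s, so it gains 198 s.

gain 198 s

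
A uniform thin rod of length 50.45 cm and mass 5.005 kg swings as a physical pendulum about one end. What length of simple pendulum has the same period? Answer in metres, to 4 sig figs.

The equivalent simple-pendulum length is L_eq = I/(md), where I is about the pivot and d = 0.25225 m.
I_cm = (1/12)mL² = 0.10616 kg·m², so I = I_cm + md² = 0.10616 + 0.31847 = 0.42462 kg·m².
L_eq = 0.42462/(5.005 × 0.25225) = 0.3363 m.

0.3363 m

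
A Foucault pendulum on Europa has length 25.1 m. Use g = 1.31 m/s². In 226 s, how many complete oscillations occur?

T = 2π√(L/g) = 2π√(25.1/1.31) = 27.50 s.
Number of complete oscillations = ⌊226/27.50⌋ = ⌊8.217⌋ = 8.

8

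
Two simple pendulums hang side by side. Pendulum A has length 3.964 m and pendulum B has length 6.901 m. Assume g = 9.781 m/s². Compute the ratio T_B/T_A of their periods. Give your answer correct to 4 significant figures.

T ∝ √L, so T_B/T_A = √(L_B/L_A) = √(6.901/3.964) = 1.319.

1.319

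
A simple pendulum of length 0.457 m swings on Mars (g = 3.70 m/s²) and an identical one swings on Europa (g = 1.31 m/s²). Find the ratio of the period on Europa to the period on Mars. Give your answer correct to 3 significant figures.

T ∝ 1/√g, so T₂/T₁ = √(g₁/g₂) = √(3.70/1.31) = 1.68.

1.68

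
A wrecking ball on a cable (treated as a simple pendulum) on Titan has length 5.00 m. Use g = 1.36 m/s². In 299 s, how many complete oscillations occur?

24

T = 2π√(L/g) = 2π√(5.00/1.36) = 12.05 s.
Number of complete oscillations = ⌊299/12.05⌋ = ⌊24.82⌋ = 24.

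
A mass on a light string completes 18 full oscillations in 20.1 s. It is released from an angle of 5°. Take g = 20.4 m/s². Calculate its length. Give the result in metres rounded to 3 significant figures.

0.644 m

T = 20.1/18 = 1.117 s.
From T = 2π√(L/g), L = gT²/(4π²) = 20.4 × 1.117²/(4π²) = 0.644 m.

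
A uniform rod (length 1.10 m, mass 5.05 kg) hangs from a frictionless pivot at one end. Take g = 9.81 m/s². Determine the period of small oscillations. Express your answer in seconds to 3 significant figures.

For a physical pendulum T = 2π√(I/(mgd)), with d = 0.5500 m from pivot to centre of mass.
I_cm = mL²/12 = 5.05 × 1.10²/12 = 0.5092 kg·m²; I = I_cm + md² = 0.5092 + 5.05 × 0.5500² = 2.037 kg·m².
T = 2π√(2.037/(5.05 × 9.81 × 0.5500)) = 1.72 s.

1.72 s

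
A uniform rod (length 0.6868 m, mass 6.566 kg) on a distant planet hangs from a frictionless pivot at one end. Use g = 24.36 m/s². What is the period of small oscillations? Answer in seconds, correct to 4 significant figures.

0.8614 s

For a physical pendulum T = 2π√(I/(mgd)), with d = 0.34340 m from pivot to centre of mass.
I_cm = mL²/12 = 6.566 × 0.6868²/12 = 0.25810 kg·m²; I = I_cm + md² = 0.25810 + 6.566 × 0.34340² = 1.0324 kg·m².
T = 2π√(1.0324/(6.566 × 24.36 × 0.34340)) = 0.8614 s.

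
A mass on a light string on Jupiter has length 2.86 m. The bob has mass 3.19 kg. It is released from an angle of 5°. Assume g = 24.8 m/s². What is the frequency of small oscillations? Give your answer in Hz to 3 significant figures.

T = 2π√(L/g) = 2π√(2.86/24.8) = 2.134 s, so f = 1/T = 0.469 Hz.

0.469 Hz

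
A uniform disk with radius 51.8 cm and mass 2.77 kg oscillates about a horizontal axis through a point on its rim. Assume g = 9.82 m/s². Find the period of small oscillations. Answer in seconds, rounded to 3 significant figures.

1.77 s

I_cm = ½mr² = 0.3716 kg·m². The pivot is at distance d = 0.518 m from the centre of mass.
By the parallel-axis theorem, I = I_cm + md² = 0.3716 + 0.7433 = 1.115 kg·m².
T = 2π√(I/(mgd)) = 2π√(1.115/(2.77 × 9.82 × 0.518)) = 1.77 s.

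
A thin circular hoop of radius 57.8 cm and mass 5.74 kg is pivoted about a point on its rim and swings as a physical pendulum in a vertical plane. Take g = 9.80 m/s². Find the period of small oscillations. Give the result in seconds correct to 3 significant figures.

I_cm = mr² = 1.918 kg·m². The pivot is at distance d = 0.578 m from the centre of mass.
By the parallel-axis theorem, I = I_cm + md² = 1.918 + 1.918 = 3.835 kg·m².
T = 2π√(I/(mgd)) = 2π√(3.835/(5.74 × 9.80 × 0.578)) = 2.16 s.

2.16 s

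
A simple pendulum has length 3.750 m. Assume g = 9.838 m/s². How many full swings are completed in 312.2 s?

T = 2π√(L/g) = 2π√(3.750/9.838) = 3.8792 s.
Number of complete oscillations = ⌊312.2/3.8792⌋ = ⌊80.481⌋ = 80.

80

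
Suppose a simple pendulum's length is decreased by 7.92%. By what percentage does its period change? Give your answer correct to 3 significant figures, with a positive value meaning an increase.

T ∝ √L, so T'/T = √(0.9208) = 0.9596.
Percentage change in T = (0.9596 − 1) × 100% = -4.04%.

-4.04%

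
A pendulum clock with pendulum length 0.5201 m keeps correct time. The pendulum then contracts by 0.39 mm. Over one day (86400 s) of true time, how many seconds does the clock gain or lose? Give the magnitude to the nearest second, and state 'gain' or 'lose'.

T ∝ √L, so T'/T = √(0.51971/0.5201) = 0.999625.
In 86400 s of true time the clock registers 86400/0.999625 = 86432.4 s, so it gains 32 s.

gain 32 s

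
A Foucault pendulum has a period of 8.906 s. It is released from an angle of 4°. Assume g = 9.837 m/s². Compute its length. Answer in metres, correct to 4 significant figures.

19.76 m

From T = 2π√(L/g), L = gT²/(4π²) = 9.837 × 8.9060²/(4π²) = 19.76 m.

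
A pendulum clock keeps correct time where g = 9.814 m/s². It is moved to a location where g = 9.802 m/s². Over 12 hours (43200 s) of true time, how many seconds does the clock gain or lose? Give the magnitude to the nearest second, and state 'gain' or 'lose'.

lose 26 s

The clock's period scales as T ∝ 1/√g, so T'/T = √(9.814/9.802) = 1.00061.
In 43200 s of true time the clock registers 43200/1.00061 = 43173.6 s, so it loses 26 s.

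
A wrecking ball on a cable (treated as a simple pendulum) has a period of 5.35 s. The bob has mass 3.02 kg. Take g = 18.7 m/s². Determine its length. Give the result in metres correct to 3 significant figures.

From T = 2π√(L/g), L = gT²/(4π²) = 18.7 × 5.350²/(4π²) = 13.6 m.

13.6 m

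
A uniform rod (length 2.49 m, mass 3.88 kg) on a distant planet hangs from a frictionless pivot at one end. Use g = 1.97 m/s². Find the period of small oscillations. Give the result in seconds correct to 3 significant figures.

For a physical pendulum T = 2π√(I/(mgd)), with d = 1.245 m from pivot to centre of mass.
I_cm = mL²/12 = 3.88 × 2.49²/12 = 2.005 kg·m²; I = I_cm + md² = 2.005 + 3.88 × 1.245² = 8.019 kg·m².
T = 2π√(8.019/(3.88 × 1.97 × 1.245)) = 5.77 s.

5.77 s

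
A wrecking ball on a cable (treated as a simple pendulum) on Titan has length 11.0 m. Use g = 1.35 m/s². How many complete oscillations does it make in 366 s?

T = 2π√(L/g) = 2π√(11.0/1.35) = 17.94 s.
Number of complete oscillations = ⌊366/17.94⌋ = ⌊20.41⌋ = 20.

20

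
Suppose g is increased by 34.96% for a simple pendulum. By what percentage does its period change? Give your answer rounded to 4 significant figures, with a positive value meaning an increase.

-13.92%

T ∝ 1/√g, so T'/T = 1/√(1.3496) = 0.86079.
Percentage change in T = (0.86079 − 1) × 100% = -13.92%.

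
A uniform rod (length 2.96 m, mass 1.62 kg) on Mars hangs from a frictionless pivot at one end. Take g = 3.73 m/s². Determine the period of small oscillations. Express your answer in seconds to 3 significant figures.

4.57 s

For a physical pendulum T = 2π√(I/(mgd)), with d = 1.480 m from pivot to centre of mass.
I_cm = mL²/12 = 1.62 × 2.96²/12 = 1.183 kg·m²; I = I_cm + md² = 1.183 + 1.62 × 1.480² = 4.731 kg·m².
T = 2π√(4.731/(1.62 × 3.73 × 1.480)) = 4.57 s.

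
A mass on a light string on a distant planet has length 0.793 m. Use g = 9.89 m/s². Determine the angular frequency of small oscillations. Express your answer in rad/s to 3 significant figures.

ω = √(g/L) = √(9.89/0.793) = 3.53 rad/s.

3.53 rad/s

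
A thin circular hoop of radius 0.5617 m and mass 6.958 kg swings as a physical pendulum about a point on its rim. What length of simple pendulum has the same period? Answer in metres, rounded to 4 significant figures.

The equivalent simple-pendulum length is L_eq = I/(md), where I is about the pivot and d = 0.56170 m.
I_cm = mR² = 2.1953 kg·m², so I = I_cm + md² = 2.1953 + 2.1953 = 4.3906 kg·m².
L_eq = 4.3906/(6.958 × 0.56170) = 1.123 m.

1.123 m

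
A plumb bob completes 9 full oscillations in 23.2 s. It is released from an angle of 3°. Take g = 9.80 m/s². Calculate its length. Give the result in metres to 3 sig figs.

1.65 m

T = 23.2/9 = 2.578 s.
From T = 2π√(L/g), L = gT²/(4π²) = 9.80 × 2.578²/(4π²) = 1.65 m.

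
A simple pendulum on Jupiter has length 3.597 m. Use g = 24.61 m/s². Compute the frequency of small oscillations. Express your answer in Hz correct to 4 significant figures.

T = 2π√(L/g) = 2π√(3.597/24.61) = 2.4021 s, so f = 1/T = 0.4163 Hz.

0.4163 Hz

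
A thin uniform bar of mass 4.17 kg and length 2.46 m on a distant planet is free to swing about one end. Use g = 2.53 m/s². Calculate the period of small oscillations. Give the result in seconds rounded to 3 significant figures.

5.06 s

For a physical pendulum T = 2π√(I/(mgd)), with d = 1.230 m from pivot to centre of mass.
I_cm = mL²/12 = 4.17 × 2.46²/12 = 2.103 kg·m²; I = I_cm + md² = 2.103 + 4.17 × 1.230² = 8.412 kg·m².
T = 2π√(8.412/(4.17 × 2.53 × 1.230)) = 5.06 s.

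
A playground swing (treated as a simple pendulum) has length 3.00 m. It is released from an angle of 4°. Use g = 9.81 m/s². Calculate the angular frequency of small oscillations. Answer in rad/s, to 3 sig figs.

1.81 rad/s

ω = √(g/L) = √(9.81/3.00) = 1.81 rad/s.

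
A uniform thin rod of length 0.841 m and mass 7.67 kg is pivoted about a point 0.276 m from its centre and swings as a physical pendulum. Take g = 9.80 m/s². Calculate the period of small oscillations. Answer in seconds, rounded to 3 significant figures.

For a physical pendulum T = 2π√(I/(mgd)), with d = 0.2760 m from pivot to centre of mass.
I_cm = mL²/12 = 7.67 × 0.841²/12 = 0.4521 kg·m²; I = I_cm + md² = 0.4521 + 7.67 × 0.2760² = 1.036 kg·m².
T = 2π√(1.036/(7.67 × 9.80 × 0.2760)) = 1.40 s.

1.40 s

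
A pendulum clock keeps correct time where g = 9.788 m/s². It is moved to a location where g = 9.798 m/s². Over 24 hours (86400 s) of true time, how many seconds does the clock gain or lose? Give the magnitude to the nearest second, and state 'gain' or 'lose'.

The clock's period scales as T ∝ 1/√g, so T'/T = √(9.788/9.798) = 0.999490.
In 86400 s of true time the clock registers 86400/0.999490 = 86444.1 s, so it gains 44 s.

gain 44 s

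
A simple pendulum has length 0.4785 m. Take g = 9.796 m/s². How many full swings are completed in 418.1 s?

T = 2π√(L/g) = 2π√(0.4785/9.796) = 1.3887 s.
Number of complete oscillations = ⌊418.1/1.3887⌋ = ⌊301.08⌋ = 301.

301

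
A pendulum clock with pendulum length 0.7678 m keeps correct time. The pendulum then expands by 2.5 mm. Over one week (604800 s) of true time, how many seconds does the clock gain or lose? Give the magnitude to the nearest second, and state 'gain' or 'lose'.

lose 982 s

T ∝ √L, so T'/T = √(0.77030/0.7678) = 1.00163.
In 604800 s of true time the clock registers 604800/1.00163 = 603817.8 s, so it loses 982 s.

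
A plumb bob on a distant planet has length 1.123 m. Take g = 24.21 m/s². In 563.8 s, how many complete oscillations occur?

T = 2π√(L/g) = 2π√(1.123/24.21) = 1.3532 s.
Number of complete oscillations = ⌊563.8/1.3532⌋ = ⌊416.63⌋ = 416.

416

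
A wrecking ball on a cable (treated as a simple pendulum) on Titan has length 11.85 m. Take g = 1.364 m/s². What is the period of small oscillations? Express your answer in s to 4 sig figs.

18.52 s

T = 2π√(L/g) = 2π√(11.85/1.364) = 2π × 2.9475 = 18.52 s.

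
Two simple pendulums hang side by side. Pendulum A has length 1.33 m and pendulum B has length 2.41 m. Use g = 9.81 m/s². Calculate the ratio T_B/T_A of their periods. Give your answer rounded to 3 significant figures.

T ∝ √L, so T_B/T_A = √(L_B/L_A) = √(2.41/1.33) = 1.35.

1.35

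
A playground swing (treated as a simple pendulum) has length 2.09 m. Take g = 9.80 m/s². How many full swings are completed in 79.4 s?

T = 2π√(L/g) = 2π√(2.09/9.80) = 2.902 s.
Number of complete oscillations = ⌊79.4/2.902⌋ = ⌊27.36⌋ = 27.

27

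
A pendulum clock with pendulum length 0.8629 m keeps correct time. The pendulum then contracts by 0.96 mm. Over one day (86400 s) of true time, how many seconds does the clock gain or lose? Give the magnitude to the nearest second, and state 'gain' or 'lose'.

gain 48 s

T ∝ √L, so T'/T = √(0.86194/0.8629) = 0.999444.
In 86400 s of true time the clock registers 86400/0.999444 = 86448.1 s, so it gains 48 s.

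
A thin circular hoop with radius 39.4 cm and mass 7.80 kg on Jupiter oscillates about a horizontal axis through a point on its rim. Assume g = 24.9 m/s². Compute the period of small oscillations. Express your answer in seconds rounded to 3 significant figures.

1.12 s

I_cm = mr² = 1.211 kg·m². The pivot is at distance d = 0.394 m from the centre of mass.
By the parallel-axis theorem, I = I_cm + md² = 1.211 + 1.211 = 2.422 kg·m².
T = 2π√(I/(mgd)) = 2π√(2.422/(7.80 × 24.9 × 0.394)) = 1.12 s.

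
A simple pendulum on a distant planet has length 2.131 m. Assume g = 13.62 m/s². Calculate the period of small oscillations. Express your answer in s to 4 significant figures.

2.485 s

T = 2π√(L/g) = 2π√(2.131/13.62) = 2π × 0.39555 = 2.485 s.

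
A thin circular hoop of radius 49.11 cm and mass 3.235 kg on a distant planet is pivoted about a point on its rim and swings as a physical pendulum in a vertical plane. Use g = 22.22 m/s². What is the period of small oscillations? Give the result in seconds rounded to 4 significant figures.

1.321 s

I_cm = mr² = 0.78021 kg·m². The pivot is at distance d = 0.4911 m from the centre of mass.
By the parallel-axis theorem, I = I_cm + md² = 0.78021 + 0.78021 = 1.5604 kg·m².
T = 2π√(I/(mgd)) = 2π√(1.5604/(3.235 × 22.22 × 0.4911)) = 1.321 s.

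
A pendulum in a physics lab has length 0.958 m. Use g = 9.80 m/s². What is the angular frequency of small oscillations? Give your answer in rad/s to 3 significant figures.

3.20 rad/s

ω = √(g/L) = √(9.80/0.958) = 3.20 rad/s.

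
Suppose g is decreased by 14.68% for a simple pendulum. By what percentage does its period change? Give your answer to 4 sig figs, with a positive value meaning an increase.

8.262%

T ∝ 1/√g, so T'/T = 1/√(0.85320) = 1.0826.
Percentage change in T = (1.0826 − 1) × 100% = 8.262%.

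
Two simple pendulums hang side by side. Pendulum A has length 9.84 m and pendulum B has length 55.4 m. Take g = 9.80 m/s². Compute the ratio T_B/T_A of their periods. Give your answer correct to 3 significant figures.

T ∝ √L, so T_B/T_A = √(L_B/L_A) = √(55.4/9.84) = 2.37.

2.37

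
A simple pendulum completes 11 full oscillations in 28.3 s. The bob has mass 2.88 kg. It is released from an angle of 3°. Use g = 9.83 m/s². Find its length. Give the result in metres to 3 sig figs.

1.65 m

T = 28.3/11 = 2.573 s.
From T = 2π√(L/g), L = gT²/(4π²) = 9.83 × 2.573²/(4π²) = 1.65 m.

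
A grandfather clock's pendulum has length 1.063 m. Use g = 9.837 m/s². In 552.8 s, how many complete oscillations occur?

267

T = 2π√(L/g) = 2π√(1.063/9.837) = 2.0655 s.
Number of complete oscillations = ⌊552.8/2.0655⌋ = ⌊267.64⌋ = 267.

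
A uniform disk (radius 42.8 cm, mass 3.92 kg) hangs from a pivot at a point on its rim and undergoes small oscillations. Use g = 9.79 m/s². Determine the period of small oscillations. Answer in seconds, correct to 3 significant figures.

1.61 s

I_cm = ½mr² = 0.3590 kg·m². The pivot is at distance d = 0.428 m from the centre of mass.
By the parallel-axis theorem, I = I_cm + md² = 0.3590 + 0.7181 = 1.077 kg·m².
T = 2π√(I/(mgd)) = 2π√(1.077/(3.92 × 9.79 × 0.428)) = 1.61 s.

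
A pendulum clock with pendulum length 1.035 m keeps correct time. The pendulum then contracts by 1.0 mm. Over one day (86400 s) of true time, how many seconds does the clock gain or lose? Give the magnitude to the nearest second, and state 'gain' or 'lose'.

T ∝ √L, so T'/T = √(1.03400/1.035) = 0.999517.
In 86400 s of true time the clock registers 86400/0.999517 = 86441.8 s, so it gains 42 s.

gain 42 s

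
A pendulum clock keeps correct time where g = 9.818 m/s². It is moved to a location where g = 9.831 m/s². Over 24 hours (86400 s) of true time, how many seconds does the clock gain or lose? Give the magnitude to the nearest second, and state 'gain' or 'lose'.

gain 57 s

The clock's period scales as T ∝ 1/√g, so T'/T = √(9.818/9.831) = 0.999339.
In 86400 s of true time the clock registers 86400/0.999339 = 86457.2 s, so it gains 57 s.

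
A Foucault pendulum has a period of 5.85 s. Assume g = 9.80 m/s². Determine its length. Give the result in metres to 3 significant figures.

From T = 2π√(L/g), L = gT²/(4π²) = 9.80 × 5.850²/(4π²) = 8.50 m.

8.50 m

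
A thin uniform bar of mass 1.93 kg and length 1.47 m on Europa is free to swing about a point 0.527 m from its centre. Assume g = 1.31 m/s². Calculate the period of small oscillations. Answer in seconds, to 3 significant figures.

5.12 s

For a physical pendulum T = 2π√(I/(mgd)), with d = 0.5270 m from pivot to centre of mass.
I_cm = mL²/12 = 1.93 × 1.47²/12 = 0.3475 kg·m²; I = I_cm + md² = 0.3475 + 1.93 × 0.5270² = 0.8836 kg·m².
T = 2π√(0.8836/(1.93 × 1.31 × 0.5270)) = 5.12 s.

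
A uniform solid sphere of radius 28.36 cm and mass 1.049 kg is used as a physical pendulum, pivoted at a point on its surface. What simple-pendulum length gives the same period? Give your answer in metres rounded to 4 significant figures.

The equivalent simple-pendulum length is L_eq = I/(md), where I is about the pivot and d = 0.28360 m.
I_cm = (2/5)mR² = 0.033748 kg·m², so I = I_cm + md² = 0.033748 + 0.084370 = 0.11812 kg·m².
L_eq = 0.11812/(1.049 × 0.28360) = 0.3970 m.

0.3970 m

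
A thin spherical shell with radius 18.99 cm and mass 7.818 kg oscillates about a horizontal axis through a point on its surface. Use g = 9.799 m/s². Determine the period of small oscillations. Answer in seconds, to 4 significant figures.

I_cm = (2/3)mr² = 0.18796 kg·m². The pivot is at distance d = 0.1899 m from the centre of mass.
By the parallel-axis theorem, I = I_cm + md² = 0.18796 + 0.28193 = 0.46989 kg·m².
T = 2π√(I/(mgd)) = 2π√(0.46989/(7.818 × 9.799 × 0.1899)) = 1.129 s.

1.129 s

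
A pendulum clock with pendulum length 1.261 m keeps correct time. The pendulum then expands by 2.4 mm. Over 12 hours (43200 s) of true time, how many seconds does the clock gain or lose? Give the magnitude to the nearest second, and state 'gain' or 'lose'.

lose 41 s

T ∝ √L, so T'/T = √(1.26340/1.261) = 1.00095.
In 43200 s of true time the clock registers 43200/1.00095 = 43158.9 s, so it loses 41 s.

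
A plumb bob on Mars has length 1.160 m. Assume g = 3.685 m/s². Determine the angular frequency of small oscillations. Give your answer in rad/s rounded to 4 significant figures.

1.782 rad/s

ω = √(g/L) = √(3.685/1.160) = 1.782 rad/s.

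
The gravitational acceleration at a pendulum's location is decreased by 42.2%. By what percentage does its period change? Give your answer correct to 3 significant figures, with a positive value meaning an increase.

T ∝ 1/√g, so T'/T = 1/√(0.5780) = 1.315.
Percentage change in T = (1.315 − 1) × 100% = 31.5%.

31.5%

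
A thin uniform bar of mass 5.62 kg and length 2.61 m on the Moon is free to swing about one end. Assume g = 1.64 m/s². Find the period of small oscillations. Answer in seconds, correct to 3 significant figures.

6.47 s

For a physical pendulum T = 2π√(I/(mgd)), with d = 1.305 m from pivot to centre of mass.
I_cm = mL²/12 = 5.62 × 2.61²/12 = 3.190 kg·m²; I = I_cm + md² = 3.190 + 5.62 × 1.305² = 12.76 kg·m².
T = 2π√(12.76/(5.62 × 1.64 × 1.305)) = 6.47 s.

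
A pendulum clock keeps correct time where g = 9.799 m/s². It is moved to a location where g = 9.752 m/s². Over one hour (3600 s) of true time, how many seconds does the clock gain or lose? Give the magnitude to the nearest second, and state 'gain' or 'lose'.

lose 9 s

The clock's period scales as T ∝ 1/√g, so T'/T = √(9.799/9.752) = 1.00241.
In 3600 s of true time the clock registers 3600/1.00241 = 3591.4 s, so it loses 9 s.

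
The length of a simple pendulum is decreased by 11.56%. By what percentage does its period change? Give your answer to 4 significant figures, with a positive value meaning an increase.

T ∝ √L, so T'/T = √(0.88440) = 0.94043.
Percentage change in T = (0.94043 − 1) × 100% = -5.957%.

-5.957%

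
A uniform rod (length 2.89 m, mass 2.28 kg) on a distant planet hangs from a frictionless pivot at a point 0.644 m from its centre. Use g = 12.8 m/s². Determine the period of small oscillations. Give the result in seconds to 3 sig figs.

For a physical pendulum T = 2π√(I/(mgd)), with d = 0.6440 m from pivot to centre of mass.
I_cm = mL²/12 = 2.28 × 2.89²/12 = 1.587 kg·m²; I = I_cm + md² = 1.587 + 2.28 × 0.6440² = 2.532 kg·m².
T = 2π√(2.532/(2.28 × 12.8 × 0.6440)) = 2.31 s.

2.31 s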